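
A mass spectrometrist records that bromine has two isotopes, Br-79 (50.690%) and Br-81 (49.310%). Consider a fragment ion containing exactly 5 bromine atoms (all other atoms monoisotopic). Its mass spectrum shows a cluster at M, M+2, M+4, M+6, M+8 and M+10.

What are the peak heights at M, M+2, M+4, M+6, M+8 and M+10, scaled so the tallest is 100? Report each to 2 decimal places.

Each Br atom is independently Br-79 (p = 0.50690) or Br-81 (q = 0.49310); the cluster is the binomial expansion (p + q)^5.
P(M) = 0.50690^5 = 0.033467
P(M+2) = 5 × 0.50690^4 × 0.49310^1 = 0.162777
P(M+4) = 10 × 0.50690^3 × 0.49310^2 = 0.316692
P(M+6) = 10 × 0.50690^2 × 0.49310^3 = 0.308070
P(M+8) = 5 × 0.50690^1 × 0.49310^4 = 0.149842
P(M+10) = 0.49310^5 = 0.029152
The M+4 peak is largest (0.316692); scaling to 100 gives 10.57 : 51.40 : 100.00 : 97.28 : 47.31 : 9.21.

10.57 : 51.40 : 100.00 : 97.28 : 47.31 : 9.21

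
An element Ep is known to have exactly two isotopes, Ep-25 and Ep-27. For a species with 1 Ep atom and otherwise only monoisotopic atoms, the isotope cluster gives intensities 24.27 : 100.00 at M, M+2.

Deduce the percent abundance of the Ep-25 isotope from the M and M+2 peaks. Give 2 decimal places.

19.53%

Let p = fractional abundance of Ep-25. I(M+2)/I(M) = [C(1,1)·p^0·(1−p)] / p^1 = 1·(1−p)/p = 100.00/24.27 = 4.1203
(1−p)/p = 4.1203/1 = 4.1203  ⇒  p = 1/(1 + 4.1203) = 0.1953
Ep-25: 19.53%, Ep-27: 80.47%.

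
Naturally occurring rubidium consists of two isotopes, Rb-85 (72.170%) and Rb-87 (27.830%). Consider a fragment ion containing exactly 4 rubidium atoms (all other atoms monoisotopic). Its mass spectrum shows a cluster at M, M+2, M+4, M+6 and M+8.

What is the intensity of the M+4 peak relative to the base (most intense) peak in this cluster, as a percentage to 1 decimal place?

57.8%

Binomial terms of (0.72170 + 0.27830)^4: M 0.2713, M+2 0.4184, M+4 0.2420, M+6 0.0622, M+8 0.0060 → M+2 is the base peak.
P(M+2) = C(4,1) × 0.72170^3 × 0.27830^1 = 4 × 0.37589809 × 0.2783 = 0.418450 (base)
P(M+4) = C(4,2) × 0.72170^2 × 0.27830^2 = 6 × 0.52085089 × 0.07745089 = 0.242042
Relative intensity = 0.242042 / 0.418450 × 100 = 57.8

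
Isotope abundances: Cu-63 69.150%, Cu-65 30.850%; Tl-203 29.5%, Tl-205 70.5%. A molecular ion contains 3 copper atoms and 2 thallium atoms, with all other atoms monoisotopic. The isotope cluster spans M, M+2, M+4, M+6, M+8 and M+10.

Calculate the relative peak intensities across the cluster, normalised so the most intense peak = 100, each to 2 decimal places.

7.87 : 48.15 : 100.00 : 83.32 : 30.18 : 3.99

Copper pattern (n=3): 0.33065611 : 0.44254842 : 0.19743483 : 0.02936064
Thallium pattern (n=2): 0.087025 : 0.41595 : 0.497025
Convolve the two distributions (both contribute in 2-u steps):
  M: 0.33065611×0.087025 = 0.028775
  M+2: 0.33065611×0.41595 + 0.44254842×0.087025 = 0.176049
  M+4: 0.33065611×0.497025 + 0.44254842×0.41595 + 0.19743483×0.087025 = 0.365604
  M+6: 0.44254842×0.497025 + 0.19743483×0.41595 + 0.02936064×0.087025 = 0.304636
  M+8: 0.19743483×0.497025 + 0.02936064×0.41595 = 0.110343
  M+10: 0.02936064×0.497025 = 0.014593
Scale to base peak (0.365604) = 100: 7.87 : 48.15 : 100.00 : 83.32 : 30.18 : 3.99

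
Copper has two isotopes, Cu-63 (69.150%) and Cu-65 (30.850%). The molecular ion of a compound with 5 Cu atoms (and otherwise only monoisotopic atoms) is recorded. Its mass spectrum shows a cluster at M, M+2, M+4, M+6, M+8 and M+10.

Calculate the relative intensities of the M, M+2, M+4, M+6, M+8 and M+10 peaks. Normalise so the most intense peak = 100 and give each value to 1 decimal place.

44.8 : 100.0 : 89.2 : 39.8 : 8.9 : 0.8

The 5 Cu atoms are independent, so intensities follow the terms of (0.69150 + 0.30850)^5.
P(M) = 0.69150^5 = 0.158111
P(M+2) = 5 × 0.69150^4 × 0.30850^1 = 0.352691
P(M+4) = 10 × 0.69150^3 × 0.30850^2 = 0.314693
P(M+6) = 10 × 0.69150^2 × 0.30850^3 = 0.140394
P(M+8) = 5 × 0.69150^1 × 0.30850^4 = 0.031317
P(M+10) = 0.30850^5 = 0.002794
The M+2 peak is largest (0.352691); scaling to 100 gives 44.8 : 100.0 : 89.2 : 39.8 : 8.9 : 0.8.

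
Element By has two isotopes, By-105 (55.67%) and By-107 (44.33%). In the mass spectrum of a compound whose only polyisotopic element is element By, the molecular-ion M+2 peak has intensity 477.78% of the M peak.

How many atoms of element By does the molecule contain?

The M+2/M ratio from n By atoms is n · q/p = n · 0.4433/0.5567.
n = 4.7778 × 0.5567/0.4433 = 6.00 ≈ 6

6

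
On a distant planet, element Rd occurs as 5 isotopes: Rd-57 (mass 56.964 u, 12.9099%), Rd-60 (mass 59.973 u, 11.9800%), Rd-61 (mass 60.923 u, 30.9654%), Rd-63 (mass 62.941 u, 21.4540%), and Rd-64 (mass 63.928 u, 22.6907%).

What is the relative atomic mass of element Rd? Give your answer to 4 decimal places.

Ar = Σ fᵢ·mᵢ = 0.129099 × 56.964 + 0.119800 × 59.973 + 0.309654 × 60.923 + 0.214540 × 62.941 + 0.226907 × 63.928
= 7.35400 + 7.18477 + 18.86505 + 13.50336 + 14.50571 = 61.41289 u

61.4129 u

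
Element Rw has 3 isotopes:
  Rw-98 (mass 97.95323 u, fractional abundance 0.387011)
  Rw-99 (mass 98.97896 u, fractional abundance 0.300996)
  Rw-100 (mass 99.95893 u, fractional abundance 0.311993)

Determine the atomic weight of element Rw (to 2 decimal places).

Ar = Σ fᵢ·mᵢ = 0.387011 × 97.95323 + 0.300996 × 98.97896 + 0.311993 × 99.95893
= 37.908977 + 29.792271 + 31.186486 = 98.887734 u

98.89 u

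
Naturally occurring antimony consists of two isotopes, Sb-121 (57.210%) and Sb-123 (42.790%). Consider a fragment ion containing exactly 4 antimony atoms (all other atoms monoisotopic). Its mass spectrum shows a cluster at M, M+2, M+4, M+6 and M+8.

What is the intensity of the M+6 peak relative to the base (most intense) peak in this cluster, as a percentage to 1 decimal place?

Binomial terms of (0.57210 + 0.42790)^4: M 0.1071, M+2 0.3205, M+4 0.3596, M+6 0.1793, M+8 0.0335 → M+4 is the base peak.
P(M+4) = C(4,2) × 0.57210^2 × 0.42790^2 = 6 × 0.32729841 × 0.18309841 = 0.359567 (base)
P(M+6) = C(4,3) × 0.57210^1 × 0.42790^3 = 4 × 0.5721 × 0.07834781 = 0.179291
Relative intensity = 0.179291 / 0.359567 × 100 = 49.9

49.9%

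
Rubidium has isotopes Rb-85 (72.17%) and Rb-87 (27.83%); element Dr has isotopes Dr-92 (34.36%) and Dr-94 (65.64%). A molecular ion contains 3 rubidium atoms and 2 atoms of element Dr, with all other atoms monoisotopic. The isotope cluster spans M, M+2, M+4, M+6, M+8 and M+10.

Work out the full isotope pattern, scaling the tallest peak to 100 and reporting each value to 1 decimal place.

11.7 : 58.5 : 100.0 : 70.3 : 21.7 : 2.5

Rubidium pattern (n=3): 0.37589809 : 0.43485841 : 0.16768892 : 0.02155458
Element Dr pattern (n=2): 0.11806096 : 0.45107808 : 0.43086096
Convolve the two distributions (both contribute in 2-u steps):
  M: 0.37589809×0.11806096 = 0.044379
  M+2: 0.37589809×0.45107808 + 0.43485841×0.11806096 = 0.220899
  M+4: 0.37589809×0.43086096 + 0.43485841×0.45107808 + 0.16768892×0.11806096 = 0.377912
  M+6: 0.43485841×0.43086096 + 0.16768892×0.45107808 + 0.02155458×0.11806096 = 0.265549
  M+8: 0.16768892×0.43086096 + 0.02155458×0.45107808 = 0.081973
  M+10: 0.02155458×0.43086096 = 0.009287
Scale to base peak (0.377912) = 100: 11.7 : 58.5 : 100.0 : 70.3 : 21.7 : 2.5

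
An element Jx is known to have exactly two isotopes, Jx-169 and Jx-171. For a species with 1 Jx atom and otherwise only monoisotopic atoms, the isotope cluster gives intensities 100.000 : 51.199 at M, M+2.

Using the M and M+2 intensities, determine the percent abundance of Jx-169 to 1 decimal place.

Let p = fractional abundance of Jx-169. I(M+2)/I(M) = [C(1,1)·p^0·(1−p)] / p^1 = 1·(1−p)/p = 51.199/100.000 = 0.5120
(1−p)/p = 0.5120/1 = 0.5120  ⇒  p = 1/(1 + 0.5120) = 0.6614
Jx-169: 66.1%, Jx-171: 33.9%.

66.1%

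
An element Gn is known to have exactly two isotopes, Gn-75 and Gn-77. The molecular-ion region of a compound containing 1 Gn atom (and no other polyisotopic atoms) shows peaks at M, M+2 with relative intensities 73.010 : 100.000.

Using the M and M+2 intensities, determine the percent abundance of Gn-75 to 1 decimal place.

Let p = fractional abundance of Gn-75. I(M+2)/I(M) = [C(1,1)·p^0·(1−p)] / p^1 = 1·(1−p)/p = 100.000/73.010 = 1.3697
(1−p)/p = 1.3697/1 = 1.3697  ⇒  p = 1/(1 + 1.3697) = 0.4220
Gn-75: 42.2%, Gn-77: 57.8%.

42.2%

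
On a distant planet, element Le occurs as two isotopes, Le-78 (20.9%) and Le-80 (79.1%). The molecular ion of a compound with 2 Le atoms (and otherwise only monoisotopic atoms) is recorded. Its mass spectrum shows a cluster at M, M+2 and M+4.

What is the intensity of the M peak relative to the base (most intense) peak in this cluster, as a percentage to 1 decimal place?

7.0%

Term probabilities: M 0.0437, M+2 0.3306, M+4 0.6257. Base peak = M+4.
P(M+4) = C(2,2) × 0.209^0 × 0.791^2 = 1 × 1.0000 × 0.625681 = 0.625681 (base)
P(M) = C(2,0) × 0.209^2 × 0.791^0 = 1 × 0.043681 × 1.0000 = 0.043681
Relative intensity = 0.043681 / 0.625681 × 100 = 7.0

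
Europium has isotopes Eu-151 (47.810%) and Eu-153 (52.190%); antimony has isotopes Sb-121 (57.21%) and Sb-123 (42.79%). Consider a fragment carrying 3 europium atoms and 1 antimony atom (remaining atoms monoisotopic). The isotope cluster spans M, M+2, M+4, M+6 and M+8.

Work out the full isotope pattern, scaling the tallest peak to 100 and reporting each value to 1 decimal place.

16.6 : 66.8 : 100.0 : 66.0 : 16.1

Europium pattern (n=3): 0.10928391 : 0.3578871 : 0.39067407 : 0.14215492
Antimony pattern (n=1): 0.5721 : 0.4279
Convolve the two distributions (both contribute in 2-u steps):
  M: 0.10928391×0.5721 = 0.062521
  M+2: 0.10928391×0.4279 + 0.3578871×0.5721 = 0.251510
  M+4: 0.3578871×0.4279 + 0.39067407×0.5721 = 0.376645
  M+6: 0.39067407×0.4279 + 0.14215492×0.5721 = 0.248496
  M+8: 0.14215492×0.4279 = 0.060828
Scale to base peak (0.376645) = 100: 16.6 : 66.8 : 100.0 : 66.0 : 16.1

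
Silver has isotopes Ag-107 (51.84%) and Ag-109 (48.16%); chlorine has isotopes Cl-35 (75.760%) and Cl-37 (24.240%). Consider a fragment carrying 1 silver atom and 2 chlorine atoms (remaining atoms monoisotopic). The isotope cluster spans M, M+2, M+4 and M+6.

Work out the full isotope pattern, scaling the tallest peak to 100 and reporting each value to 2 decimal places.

63.74 : 100.00 : 44.42 : 6.06

Silver pattern (n=1): 0.5184 : 0.4816
Chlorine pattern (n=2): 0.57395776 : 0.36728448 : 0.05875776
Convolve the two distributions (both contribute in 2-u steps):
  M: 0.5184×0.57395776 = 0.297540
  M+2: 0.5184×0.36728448 + 0.4816×0.57395776 = 0.466818
  M+4: 0.5184×0.05875776 + 0.4816×0.36728448 = 0.207344
  M+6: 0.4816×0.05875776 = 0.028298
Scale to base peak (0.466818) = 100: 63.74 : 100.00 : 44.42 : 6.06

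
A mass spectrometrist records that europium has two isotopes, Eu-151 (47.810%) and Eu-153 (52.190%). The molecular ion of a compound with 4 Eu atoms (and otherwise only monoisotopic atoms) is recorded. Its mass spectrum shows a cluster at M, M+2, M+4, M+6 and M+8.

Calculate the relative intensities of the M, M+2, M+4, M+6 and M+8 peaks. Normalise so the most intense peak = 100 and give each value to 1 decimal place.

14.0 : 61.1 : 100.0 : 72.8 : 19.9

Each Eu atom is independently Eu-151 (p = 0.47810) or Eu-153 (q = 0.52190); the cluster is the binomial expansion (p + q)^4.
P(M) = 0.47810^4 = 0.052249
P(M+2) = 4 × 0.47810^3 × 0.52190^1 = 0.228141
P(M+4) = 6 × 0.47810^2 × 0.52190^2 = 0.373563
P(M+6) = 4 × 0.47810^1 × 0.52190^3 = 0.271857
P(M+8) = 0.52190^4 = 0.074191
The M+4 peak is largest (0.373563); scaling to 100 gives 14.0 : 61.1 : 100.0 : 72.8 : 19.9.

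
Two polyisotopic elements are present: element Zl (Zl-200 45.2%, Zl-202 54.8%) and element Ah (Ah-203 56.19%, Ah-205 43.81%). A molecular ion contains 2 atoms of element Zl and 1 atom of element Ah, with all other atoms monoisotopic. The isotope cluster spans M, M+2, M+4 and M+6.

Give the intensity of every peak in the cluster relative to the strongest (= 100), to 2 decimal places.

Element Zl pattern (n=2): 0.204304 : 0.495392 : 0.300304
Element Ah pattern (n=1): 0.5619 : 0.4381
Convolve the two distributions (both contribute in 2-u steps):
  M: 0.204304×0.5619 = 0.114798
  M+2: 0.204304×0.4381 + 0.495392×0.5619 = 0.367866
  M+4: 0.495392×0.4381 + 0.300304×0.5619 = 0.385772
  M+6: 0.300304×0.4381 = 0.131563
Scale to base peak (0.385772) = 100: 29.76 : 95.36 : 100.00 : 34.10

29.76 : 95.36 : 100.00 : 34.10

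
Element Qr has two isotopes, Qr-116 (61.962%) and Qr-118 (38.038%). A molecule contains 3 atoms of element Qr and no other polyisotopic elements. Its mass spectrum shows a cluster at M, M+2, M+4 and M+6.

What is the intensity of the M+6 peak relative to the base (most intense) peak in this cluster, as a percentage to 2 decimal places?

(0.61962 + 0.38038)^3 gives M 0.2379, M+2 0.4381, M+4 0.2690, M+6 0.0550; the largest is M+2.
P(M+2) = C(3,1) × 0.61962^2 × 0.38038^1 = 3 × 0.38392894 × 0.38038 = 0.438117 (base)
P(M+6) = C(3,3) × 0.61962^0 × 0.38038^3 = 1 × 1.0000 × 0.05503678 = 0.055037
Relative intensity = 0.055037 / 0.438117 × 100 = 12.56

12.56%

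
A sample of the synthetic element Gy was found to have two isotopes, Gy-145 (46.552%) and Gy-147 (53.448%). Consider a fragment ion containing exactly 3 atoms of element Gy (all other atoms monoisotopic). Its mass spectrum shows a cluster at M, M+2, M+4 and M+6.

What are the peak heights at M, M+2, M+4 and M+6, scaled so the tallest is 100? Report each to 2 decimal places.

Expanding (0.46552 + 0.53448)^3:
P(M) = 0.46552^3 = 0.100882
P(M+2) = 3 × 0.46552^2 × 0.53448^1 = 0.347480
P(M+4) = 3 × 0.46552^1 × 0.53448^2 = 0.398954
P(M+6) = 0.53448^3 = 0.152684
The M+4 peak is largest (0.398954); scaling to 100 gives 25.29 : 87.10 : 100.00 : 38.27.

25.29 : 87.10 : 100.00 : 38.27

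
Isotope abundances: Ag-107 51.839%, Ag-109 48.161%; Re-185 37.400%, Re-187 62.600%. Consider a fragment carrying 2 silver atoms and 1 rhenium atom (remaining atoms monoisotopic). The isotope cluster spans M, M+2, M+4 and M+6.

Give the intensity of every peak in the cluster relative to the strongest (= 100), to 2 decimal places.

Silver pattern (n=2): 0.26872819 : 0.49932362 : 0.23194819
Rhenium pattern (n=1): 0.3740 : 0.6260
Convolve the two distributions (both contribute in 2-u steps):
  M: 0.26872819×0.3740 = 0.100504
  M+2: 0.26872819×0.6260 + 0.49932362×0.3740 = 0.354971
  M+4: 0.49932362×0.6260 + 0.23194819×0.3740 = 0.399325
  M+6: 0.23194819×0.6260 = 0.145200
Scale to base peak (0.399325) = 100: 25.17 : 88.89 : 100.00 : 36.36

25.17 : 88.89 : 100.00 : 36.36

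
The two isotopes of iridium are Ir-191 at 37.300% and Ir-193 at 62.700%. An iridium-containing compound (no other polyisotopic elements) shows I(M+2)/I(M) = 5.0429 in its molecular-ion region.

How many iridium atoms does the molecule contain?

3

The M+2/M ratio from n Ir atoms is n · q/p = n · 0.62700/0.37300.
n = 5.0429 × 0.37300/0.62700 = 3.00 ≈ 3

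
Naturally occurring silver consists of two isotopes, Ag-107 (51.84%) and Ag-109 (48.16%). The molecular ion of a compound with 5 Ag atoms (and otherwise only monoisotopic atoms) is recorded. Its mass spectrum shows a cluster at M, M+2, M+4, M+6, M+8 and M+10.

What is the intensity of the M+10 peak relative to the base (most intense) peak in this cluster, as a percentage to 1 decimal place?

Binomial terms of (0.5184 + 0.4816)^5: M 0.0374, M+2 0.1739, M+4 0.3231, M+6 0.3002, M+8 0.1394, M+10 0.0259 → M+4 is the base peak.
P(M+4) = C(5,2) × 0.5184^3 × 0.4816^2 = 10 × 0.13931407 × 0.23193856 = 0.323123 (base)
P(M+10) = C(5,5) × 0.5184^0 × 0.4816^5 = 1 × 1.0000 × 0.02590791 = 0.025908
Relative intensity = 0.025908 / 0.323123 × 100 = 8.0

8.0%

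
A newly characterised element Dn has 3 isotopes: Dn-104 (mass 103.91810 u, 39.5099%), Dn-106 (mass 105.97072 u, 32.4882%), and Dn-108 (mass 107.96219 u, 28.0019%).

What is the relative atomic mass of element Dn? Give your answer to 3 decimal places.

The abundance-weighted mean is 0.395099 × 103.91810 + 0.324882 × 105.97072 + 0.280019 × 107.96219
= 41.057937 + 34.427979 + 30.231464 = 105.717380 u

105.717 u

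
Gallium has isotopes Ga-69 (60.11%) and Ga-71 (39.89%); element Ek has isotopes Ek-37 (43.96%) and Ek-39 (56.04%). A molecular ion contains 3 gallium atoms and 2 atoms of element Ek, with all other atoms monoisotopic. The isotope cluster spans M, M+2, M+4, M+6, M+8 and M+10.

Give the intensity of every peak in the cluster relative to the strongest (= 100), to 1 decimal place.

Gallium pattern (n=3): 0.21719018 : 0.43239309 : 0.28694328 : 0.06347345
Element Ek pattern (n=2): 0.19324816 : 0.49270368 : 0.31404816
Convolve the two distributions (both contribute in 2-u steps):
  M: 0.21719018×0.19324816 = 0.041972
  M+2: 0.21719018×0.49270368 + 0.43239309×0.19324816 = 0.190570
  M+4: 0.21719018×0.31404816 + 0.43239309×0.49270368 + 0.28694328×0.19324816 = 0.336701
  M+6: 0.43239309×0.31404816 + 0.28694328×0.49270368 + 0.06347345×0.19324816 = 0.289436
  M+8: 0.28694328×0.31404816 + 0.06347345×0.49270368 = 0.121388
  M+10: 0.06347345×0.31404816 = 0.019934
Scale to base peak (0.336701) = 100: 12.5 : 56.6 : 100.0 : 86.0 : 36.1 : 5.9

12.5 : 56.6 : 100.0 : 86.0 : 36.1 : 5.9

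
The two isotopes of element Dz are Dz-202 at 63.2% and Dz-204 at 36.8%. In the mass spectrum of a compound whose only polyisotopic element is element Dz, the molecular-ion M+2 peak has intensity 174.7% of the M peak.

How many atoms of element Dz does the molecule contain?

For n independent Dz atoms, I(M+2)/I(M) = n · (abundance Dz-204) / (abundance Dz-202) = n · 0.368/0.632.
n = 1.747 × 0.632/0.368 = 3.00 ≈ 3

3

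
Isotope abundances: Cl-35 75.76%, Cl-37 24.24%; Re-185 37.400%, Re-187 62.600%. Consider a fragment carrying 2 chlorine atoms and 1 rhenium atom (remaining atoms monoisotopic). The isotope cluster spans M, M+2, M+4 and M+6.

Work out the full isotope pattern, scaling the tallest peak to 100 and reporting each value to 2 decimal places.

43.22 : 100.00 : 50.72 : 7.41

Chlorine pattern (n=2): 0.57395776 : 0.36728448 : 0.05875776
Rhenium pattern (n=1): 0.3740 : 0.6260
Convolve the two distributions (both contribute in 2-u steps):
  M: 0.57395776×0.3740 = 0.214660
  M+2: 0.57395776×0.6260 + 0.36728448×0.3740 = 0.496662
  M+4: 0.36728448×0.6260 + 0.05875776×0.3740 = 0.251895
  M+6: 0.05875776×0.6260 = 0.036782
Scale to base peak (0.496662) = 100: 43.22 : 100.00 : 50.72 : 7.41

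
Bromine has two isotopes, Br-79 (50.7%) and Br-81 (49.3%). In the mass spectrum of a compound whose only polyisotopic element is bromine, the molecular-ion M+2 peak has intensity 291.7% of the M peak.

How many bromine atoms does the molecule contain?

3

For n independent Br atoms, I(M+2)/I(M) = n · (abundance Br-81) / (abundance Br-79) = n · 0.493/0.507.
n = 2.917 × 0.507/0.493 = 3.00 ≈ 3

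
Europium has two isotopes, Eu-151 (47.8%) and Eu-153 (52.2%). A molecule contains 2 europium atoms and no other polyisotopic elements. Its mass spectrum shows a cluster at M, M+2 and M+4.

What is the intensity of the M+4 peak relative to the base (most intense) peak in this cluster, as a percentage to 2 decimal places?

Term probabilities: M 0.2285, M+2 0.4990, M+4 0.2725. Base peak = M+2.
P(M+2) = C(2,1) × 0.478^1 × 0.522^1 = 2 × 0.4780 × 0.5220 = 0.499032 (base)
P(M+4) = C(2,2) × 0.478^0 × 0.522^2 = 1 × 1.0000 × 0.272484 = 0.272484
Relative intensity = 0.272484 / 0.499032 × 100 = 54.60

54.60%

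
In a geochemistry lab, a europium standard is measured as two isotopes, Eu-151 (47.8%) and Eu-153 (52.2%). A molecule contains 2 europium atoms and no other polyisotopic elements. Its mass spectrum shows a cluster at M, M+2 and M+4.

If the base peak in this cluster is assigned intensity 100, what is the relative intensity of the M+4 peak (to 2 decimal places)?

Term probabilities: M 0.2285, M+2 0.4990, M+4 0.2725. Base peak = M+2.
P(M+2) = C(2,1) × 0.478^1 × 0.522^1 = 2 × 0.4780 × 0.5220 = 0.499032 (base)
P(M+4) = C(2,2) × 0.478^0 × 0.522^2 = 1 × 1.0000 × 0.272484 = 0.272484
Relative intensity = 0.272484 / 0.499032 × 100 = 54.60

54.60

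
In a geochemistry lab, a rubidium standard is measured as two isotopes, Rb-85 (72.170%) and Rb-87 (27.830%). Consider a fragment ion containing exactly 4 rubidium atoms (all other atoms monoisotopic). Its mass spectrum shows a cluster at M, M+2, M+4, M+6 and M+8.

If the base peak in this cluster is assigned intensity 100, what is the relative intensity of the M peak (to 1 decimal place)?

Binomial terms of (0.72170 + 0.27830)^4: M 0.2713, M+2 0.4184, M+4 0.2420, M+6 0.0622, M+8 0.0060 → M+2 is the base peak.
P(M+2) = C(4,1) × 0.72170^3 × 0.27830^1 = 4 × 0.37589809 × 0.2783 = 0.418450 (base)
P(M) = C(4,0) × 0.72170^4 × 0.27830^0 = 1 × 0.27128565 × 1.0000 = 0.271286
Relative intensity = 0.271286 / 0.418450 × 100 = 64.8

64.8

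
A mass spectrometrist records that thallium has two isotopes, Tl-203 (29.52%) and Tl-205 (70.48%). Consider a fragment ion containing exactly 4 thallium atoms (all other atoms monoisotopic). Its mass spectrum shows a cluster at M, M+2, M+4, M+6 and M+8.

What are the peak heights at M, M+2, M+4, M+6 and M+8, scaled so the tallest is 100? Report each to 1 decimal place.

1.8 : 17.5 : 62.8 : 100.0 : 59.7

Expanding (0.2952 + 0.7048)^4:
P(M) = 0.2952^4 = 0.007594
P(M+2) = 4 × 0.2952^3 × 0.7048^1 = 0.072523
P(M+4) = 6 × 0.2952^2 × 0.7048^2 = 0.259726
P(M+6) = 4 × 0.2952^1 × 0.7048^3 = 0.413403
P(M+8) = 0.7048^4 = 0.246754
The M+6 peak is largest (0.413403); scaling to 100 gives 1.8 : 17.5 : 62.8 : 100.0 : 59.7.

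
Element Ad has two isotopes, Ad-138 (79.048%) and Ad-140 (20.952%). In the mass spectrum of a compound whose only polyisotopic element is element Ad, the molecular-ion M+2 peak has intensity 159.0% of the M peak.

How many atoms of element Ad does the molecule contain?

With n Ad atoms, P(M+2)/P(M) = C(n,1)·p^(n−1)q / p^n = n·q/p = n · 0.20952/0.79048.
n = 1.590 × 0.79048/0.20952 = 6.00 ≈ 6

6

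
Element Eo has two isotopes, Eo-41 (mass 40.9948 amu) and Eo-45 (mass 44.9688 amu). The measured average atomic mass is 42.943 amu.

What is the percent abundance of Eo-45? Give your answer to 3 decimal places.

Let x be the fractional abundance of Eo-41; then Eo-45 has abundance 1 − x.
40.9948·x + 44.9688·(1 − x) = 42.943
(40.9948 − 44.9688)·x = 42.943 − 44.9688
x = -2.0258 / -3.9740 = 0.50976 → 50.976% Eo-41, 49.024% Eo-45.

49.024%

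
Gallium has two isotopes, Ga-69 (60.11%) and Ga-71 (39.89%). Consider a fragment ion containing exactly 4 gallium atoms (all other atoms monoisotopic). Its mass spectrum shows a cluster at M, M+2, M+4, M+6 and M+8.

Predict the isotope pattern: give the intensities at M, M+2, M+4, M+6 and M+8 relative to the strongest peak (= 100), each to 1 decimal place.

Expanding (0.6011 + 0.3989)^4:
P(M) = 0.6011^4 = 0.130553
P(M+2) = 4 × 0.6011^3 × 0.3989^1 = 0.346549
P(M+4) = 6 × 0.6011^2 × 0.3989^2 = 0.344963
P(M+6) = 4 × 0.6011^1 × 0.3989^3 = 0.152616
P(M+8) = 0.3989^4 = 0.025320
The M+2 peak is largest (0.346549); scaling to 100 gives 37.7 : 100.0 : 99.5 : 44.0 : 7.3.

37.7 : 100.0 : 99.5 : 44.0 : 7.3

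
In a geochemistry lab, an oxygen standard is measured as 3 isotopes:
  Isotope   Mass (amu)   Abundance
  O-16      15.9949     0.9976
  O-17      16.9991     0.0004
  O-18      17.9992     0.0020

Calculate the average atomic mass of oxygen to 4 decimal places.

Ar = Σ fᵢ·mᵢ = 0.9976 × 15.9949 + 0.0004 × 16.9991 + 0.0020 × 17.9992
= 15.95651 + 0.00680 + 0.03600 = 15.99931 amu

15.9993 amu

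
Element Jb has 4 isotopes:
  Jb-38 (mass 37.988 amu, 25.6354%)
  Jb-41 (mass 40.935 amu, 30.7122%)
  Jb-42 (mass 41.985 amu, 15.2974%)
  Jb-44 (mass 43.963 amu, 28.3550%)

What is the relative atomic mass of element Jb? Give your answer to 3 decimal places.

Ar = Σ fᵢ·mᵢ = 0.256354 × 37.988 + 0.307122 × 40.935 + 0.152974 × 41.985 + 0.283550 × 43.963
= 9.7384 + 12.5720 + 6.4226 + 12.4657 = 41.1987 amu

41.199 amu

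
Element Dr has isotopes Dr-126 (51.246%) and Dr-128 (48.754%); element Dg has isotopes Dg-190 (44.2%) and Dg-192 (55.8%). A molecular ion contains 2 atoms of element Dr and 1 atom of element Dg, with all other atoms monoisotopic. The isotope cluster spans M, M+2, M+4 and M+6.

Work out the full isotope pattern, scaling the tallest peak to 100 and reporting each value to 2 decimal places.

Element Dr pattern (n=2): 0.26261525 : 0.4996895 : 0.23769525
Element Dg pattern (n=1): 0.4420 : 0.5580
Convolve the two distributions (both contribute in 2-u steps):
  M: 0.26261525×0.4420 = 0.116076
  M+2: 0.26261525×0.5580 + 0.4996895×0.4420 = 0.367402
  M+4: 0.4996895×0.5580 + 0.23769525×0.4420 = 0.383888
  M+6: 0.23769525×0.5580 = 0.132634
Scale to base peak (0.383888) = 100: 30.24 : 95.71 : 100.00 : 34.55

30.24 : 95.71 : 100.00 : 34.55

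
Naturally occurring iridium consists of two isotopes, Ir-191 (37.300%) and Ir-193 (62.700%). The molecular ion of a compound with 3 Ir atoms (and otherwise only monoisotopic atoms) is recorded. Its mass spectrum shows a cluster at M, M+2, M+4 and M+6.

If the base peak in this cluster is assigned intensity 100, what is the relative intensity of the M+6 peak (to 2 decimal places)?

56.03

Term probabilities: M 0.0519, M+2 0.2617, M+4 0.4399, M+6 0.2465. Base peak = M+4.
P(M+4) = C(3,2) × 0.37300^1 × 0.62700^2 = 3 × 0.3730 × 0.393129 = 0.439911 (base)
P(M+6) = C(3,3) × 0.37300^0 × 0.62700^3 = 1 × 1.0000 × 0.24649188 = 0.246492
Relative intensity = 0.246492 / 0.439911 × 100 = 56.03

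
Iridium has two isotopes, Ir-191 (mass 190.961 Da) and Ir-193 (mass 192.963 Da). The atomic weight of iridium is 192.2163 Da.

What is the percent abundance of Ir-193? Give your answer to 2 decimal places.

62.70%

With x = fraction of Ir-191 (so Ir-193 is 1 − x):
190.961·x + 192.963·(1 − x) = 192.2163
(190.961 − 192.963)·x = 192.2163 − 192.963
x = -0.7467 / -2.002 = 0.37298 → 37.30% Ir-191, 62.70% Ir-193.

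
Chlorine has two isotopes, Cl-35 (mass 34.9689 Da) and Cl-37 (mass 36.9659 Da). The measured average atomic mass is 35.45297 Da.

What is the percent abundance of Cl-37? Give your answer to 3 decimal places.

Let x be the fractional abundance of Cl-35; then Cl-37 has abundance 1 − x.
34.9689·x + 36.9659·(1 − x) = 35.45297
(34.9689 − 36.9659)·x = 35.45297 − 36.9659
x = -1.51293 / -1.9970 = 0.75760 → 75.760% Cl-35, 24.240% Cl-37.

24.240%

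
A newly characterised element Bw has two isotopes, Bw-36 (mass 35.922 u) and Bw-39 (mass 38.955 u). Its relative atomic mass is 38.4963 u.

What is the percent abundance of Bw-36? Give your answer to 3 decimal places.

Let x be the fractional abundance of Bw-36; then Bw-39 has abundance 1 − x.
35.922·x + 38.955·(1 − x) = 38.4963
(35.922 − 38.955)·x = 38.4963 − 38.955
x = -0.4587 / -3.033 = 0.15124 → 15.124% Bw-36, 84.876% Bw-39.

15.124%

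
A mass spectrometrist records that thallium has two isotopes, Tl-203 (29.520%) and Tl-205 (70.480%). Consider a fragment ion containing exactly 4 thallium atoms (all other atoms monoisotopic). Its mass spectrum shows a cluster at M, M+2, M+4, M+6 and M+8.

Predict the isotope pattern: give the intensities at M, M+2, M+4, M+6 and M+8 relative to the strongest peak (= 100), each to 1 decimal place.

1.8 : 17.5 : 62.8 : 100.0 : 59.7

The 4 Tl atoms are independent, so intensities follow the terms of (0.29520 + 0.70480)^4.
P(M) = 0.29520^4 = 0.007594
P(M+2) = 4 × 0.29520^3 × 0.70480^1 = 0.072523
P(M+4) = 6 × 0.29520^2 × 0.70480^2 = 0.259726
P(M+6) = 4 × 0.29520^1 × 0.70480^3 = 0.413403
P(M+8) = 0.70480^4 = 0.246754
The M+6 peak is largest (0.413403); scaling to 100 gives 1.8 : 17.5 : 62.8 : 100.0 : 59.7.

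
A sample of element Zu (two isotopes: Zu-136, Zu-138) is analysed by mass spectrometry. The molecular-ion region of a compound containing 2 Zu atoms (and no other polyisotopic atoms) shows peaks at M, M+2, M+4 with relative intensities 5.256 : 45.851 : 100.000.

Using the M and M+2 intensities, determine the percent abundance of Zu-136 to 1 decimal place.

Let p = fractional abundance of Zu-136. I(M+2)/I(M) = [C(2,1)·p^1·(1−p)] / p^2 = 2·(1−p)/p = 45.851/5.256 = 8.7236
(1−p)/p = 8.7236/2 = 4.3618  ⇒  p = 1/(1 + 4.3618) = 0.1865
Zu-136: 18.7%, Zu-138: 81.3%.

18.7%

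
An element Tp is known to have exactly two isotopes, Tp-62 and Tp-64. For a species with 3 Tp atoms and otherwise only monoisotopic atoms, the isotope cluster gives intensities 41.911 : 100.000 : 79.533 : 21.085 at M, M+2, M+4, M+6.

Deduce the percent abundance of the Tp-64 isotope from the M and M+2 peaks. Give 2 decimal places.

If p is the fraction of Tp that is Tp-62, then I(M+2)/I(M) = [C(3,1)·p^2·(1−p)] / p^3 = 3·(1−p)/p = 100.000/41.911 = 2.3860
(1−p)/p = 2.3860/3 = 0.7953  ⇒  p = 1/(1 + 0.7953) = 0.5570
Tp-62: 55.70%, Tp-64: 44.30%.

44.30%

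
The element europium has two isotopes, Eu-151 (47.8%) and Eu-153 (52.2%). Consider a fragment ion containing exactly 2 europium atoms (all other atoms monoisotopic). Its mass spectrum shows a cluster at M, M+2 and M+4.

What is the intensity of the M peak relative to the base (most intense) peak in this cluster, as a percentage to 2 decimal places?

Binomial terms of (0.478 + 0.522)^2: M 0.2285, M+2 0.4990, M+4 0.2725 → M+2 is the base peak.
P(M+2) = C(2,1) × 0.478^1 × 0.522^1 = 2 × 0.4780 × 0.5220 = 0.499032 (base)
P(M) = C(2,0) × 0.478^2 × 0.522^0 = 1 × 0.228484 × 1.0000 = 0.228484
Relative intensity = 0.228484 / 0.499032 × 100 = 45.79

45.79%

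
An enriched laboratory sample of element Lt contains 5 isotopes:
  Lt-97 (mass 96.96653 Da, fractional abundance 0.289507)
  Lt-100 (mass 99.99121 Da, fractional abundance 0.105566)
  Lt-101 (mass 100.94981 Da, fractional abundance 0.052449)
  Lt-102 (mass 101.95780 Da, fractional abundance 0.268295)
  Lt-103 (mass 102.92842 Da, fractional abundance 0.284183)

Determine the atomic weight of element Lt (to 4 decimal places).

Weight each isotope mass by its fractional abundance: 0.289507 × 96.96653 + 0.105566 × 99.99121 + 0.052449 × 100.94981 + 0.268295 × 101.95780 + 0.284183 × 102.92842
= 28.072489 + 10.555672 + 5.294717 + 27.354768 + 29.250507 = 100.528153 Da

100.5282 Da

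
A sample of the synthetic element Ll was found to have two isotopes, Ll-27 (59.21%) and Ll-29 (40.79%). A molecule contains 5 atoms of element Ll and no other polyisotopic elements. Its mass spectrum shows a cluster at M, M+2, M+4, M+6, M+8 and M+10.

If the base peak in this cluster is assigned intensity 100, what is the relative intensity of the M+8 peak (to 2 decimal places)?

Term probabilities: M 0.0728, M+2 0.2507, M+4 0.3454, M+6 0.2379, M+8 0.0820, M+10 0.0113. Base peak = M+4.
P(M+4) = C(5,2) × 0.5921^3 × 0.4079^2 = 10 × 0.20757984 × 0.16638241 = 0.345376 (base)
P(M+8) = C(5,4) × 0.5921^1 × 0.4079^4 = 5 × 0.5921 × 0.02768311 = 0.081956
Relative intensity = 0.081956 / 0.345376 × 100 = 23.73

23.73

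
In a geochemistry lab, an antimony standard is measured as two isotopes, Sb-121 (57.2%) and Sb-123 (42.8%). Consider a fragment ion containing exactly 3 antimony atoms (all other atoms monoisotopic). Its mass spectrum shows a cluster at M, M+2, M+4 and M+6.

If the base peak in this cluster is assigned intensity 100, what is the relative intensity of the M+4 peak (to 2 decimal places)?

74.83

Binomial terms of (0.572 + 0.428)^3: M 0.1871, M+2 0.4201, M+4 0.3143, M+6 0.0784 → M+2 is the base peak.
P(M+2) = C(3,1) × 0.572^2 × 0.428^1 = 3 × 0.327184 × 0.4280 = 0.420104 (base)
P(M+4) = C(3,2) × 0.572^1 × 0.428^2 = 3 × 0.5720 × 0.183184 = 0.314344
Relative intensity = 0.314344 / 0.420104 × 100 = 74.83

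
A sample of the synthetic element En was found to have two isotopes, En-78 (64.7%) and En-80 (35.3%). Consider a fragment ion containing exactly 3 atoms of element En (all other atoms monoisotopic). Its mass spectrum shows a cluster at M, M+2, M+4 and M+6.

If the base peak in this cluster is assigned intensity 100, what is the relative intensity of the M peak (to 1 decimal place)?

Binomial terms of (0.647 + 0.353)^3: M 0.2708, M+2 0.4433, M+4 0.2419, M+6 0.0440 → M+2 is the base peak.
P(M+2) = C(3,1) × 0.647^2 × 0.353^1 = 3 × 0.418609 × 0.3530 = 0.443307 (base)
P(M) = C(3,0) × 0.647^3 × 0.353^0 = 1 × 0.27084002 × 1.0000 = 0.270840
Relative intensity = 0.270840 / 0.443307 × 100 = 61.1

61.1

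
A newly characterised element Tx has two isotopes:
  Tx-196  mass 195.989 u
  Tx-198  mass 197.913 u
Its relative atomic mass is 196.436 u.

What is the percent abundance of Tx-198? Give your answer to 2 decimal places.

With x = fraction of Tx-196 (so Tx-198 is 1 − x):
195.989·x + 197.913·(1 − x) = 196.436
(195.989 − 197.913)·x = 196.436 − 197.913
x = -1.477 / -1.924 = 0.76767 → 76.77% Tx-196, 23.23% Tx-198.

23.23%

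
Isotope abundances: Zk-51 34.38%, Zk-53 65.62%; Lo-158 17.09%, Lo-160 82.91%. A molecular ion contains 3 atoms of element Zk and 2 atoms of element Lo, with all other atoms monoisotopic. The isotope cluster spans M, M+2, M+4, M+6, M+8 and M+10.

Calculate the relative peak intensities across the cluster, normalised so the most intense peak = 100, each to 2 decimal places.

0.31 : 4.75 : 27.73 : 76.31 : 100.00 : 50.40

Element Zk pattern (n=3): 0.04063662 : 0.23268545 : 0.44411923 : 0.2825587
Element Lo pattern (n=2): 0.02920681 : 0.28338638 : 0.68740681
Convolve the two distributions (both contribute in 2-u steps):
  M: 0.04063662×0.02920681 = 0.001187
  M+2: 0.04063662×0.28338638 + 0.23268545×0.02920681 = 0.018312
  M+4: 0.04063662×0.68740681 + 0.23268545×0.28338638 + 0.44411923×0.02920681 = 0.106845
  M+6: 0.23268545×0.68740681 + 0.44411923×0.28338638 + 0.2825587×0.02920681 = 0.294060
  M+8: 0.44411923×0.68740681 + 0.2825587×0.28338638 = 0.385364
  M+10: 0.2825587×0.68740681 = 0.194233
Scale to base peak (0.385364) = 100: 0.31 : 4.75 : 27.73 : 76.31 : 100.00 : 50.40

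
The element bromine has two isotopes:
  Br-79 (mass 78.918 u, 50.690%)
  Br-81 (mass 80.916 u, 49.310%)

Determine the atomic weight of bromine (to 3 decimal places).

79.903 u

Weight each isotope mass by its fractional abundance: 0.50690 × 78.918 + 0.49310 × 80.916
= 40.0035 + 39.8997 = 79.9032 u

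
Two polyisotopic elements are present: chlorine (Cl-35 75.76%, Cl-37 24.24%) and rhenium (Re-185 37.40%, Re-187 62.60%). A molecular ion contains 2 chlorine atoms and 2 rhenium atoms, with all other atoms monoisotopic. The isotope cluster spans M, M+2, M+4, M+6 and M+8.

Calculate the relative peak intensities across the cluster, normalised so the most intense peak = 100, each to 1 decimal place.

Chlorine pattern (n=2): 0.57395776 : 0.36728448 : 0.05875776
Rhenium pattern (n=2): 0.139876 : 0.468248 : 0.391876
Convolve the two distributions (both contribute in 2-u steps):
  M: 0.57395776×0.139876 = 0.080283
  M+2: 0.57395776×0.468248 + 0.36728448×0.139876 = 0.320129
  M+4: 0.57395776×0.391876 + 0.36728448×0.468248 + 0.05875776×0.139876 = 0.405119
  M+6: 0.36728448×0.391876 + 0.05875776×0.468248 = 0.171443
  M+8: 0.05875776×0.391876 = 0.023026
Scale to base peak (0.405119) = 100: 19.8 : 79.0 : 100.0 : 42.3 : 5.7

19.8 : 79.0 : 100.0 : 42.3 : 5.7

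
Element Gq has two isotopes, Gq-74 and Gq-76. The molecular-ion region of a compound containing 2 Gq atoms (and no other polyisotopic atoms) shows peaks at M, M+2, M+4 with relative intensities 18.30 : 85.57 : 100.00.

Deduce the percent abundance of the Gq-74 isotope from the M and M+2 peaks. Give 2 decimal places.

29.96%

Write p for the Gq-74 fraction. I(M+2)/I(M) = [C(2,1)·p^1·(1−p)] / p^2 = 2·(1−p)/p = 85.57/18.30 = 4.6760
(1−p)/p = 4.6760/2 = 2.3380  ⇒  p = 1/(1 + 2.3380) = 0.2996
Gq-74: 29.96%, Gq-76: 70.04%.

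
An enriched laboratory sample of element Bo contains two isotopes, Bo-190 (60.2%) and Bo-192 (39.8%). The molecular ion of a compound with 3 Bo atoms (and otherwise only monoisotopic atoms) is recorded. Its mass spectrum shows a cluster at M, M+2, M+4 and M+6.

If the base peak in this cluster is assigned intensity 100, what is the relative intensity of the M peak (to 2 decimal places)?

50.42

(0.602 + 0.398)^3 gives M 0.2182, M+2 0.4327, M+4 0.2861, M+6 0.0630; the largest is M+2.
P(M+2) = C(3,1) × 0.602^2 × 0.398^1 = 3 × 0.362404 × 0.3980 = 0.432710 (base)
P(M) = C(3,0) × 0.602^3 × 0.398^0 = 1 × 0.21816721 × 1.0000 = 0.218167
Relative intensity = 0.218167 / 0.432710 × 100 = 50.42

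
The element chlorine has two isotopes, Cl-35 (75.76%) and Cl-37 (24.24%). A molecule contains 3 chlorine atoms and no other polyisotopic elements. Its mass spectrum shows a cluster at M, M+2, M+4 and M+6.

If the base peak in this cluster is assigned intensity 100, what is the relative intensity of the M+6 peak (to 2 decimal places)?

3.28

Term probabilities: M 0.4348, M+2 0.4174, M+4 0.1335, M+6 0.0142. Base peak = M.
P(M) = C(3,0) × 0.7576^3 × 0.2424^0 = 1 × 0.4348304 × 1.0000 = 0.434830 (base)
P(M+6) = C(3,3) × 0.7576^0 × 0.2424^3 = 1 × 1.0000 × 0.01424288 = 0.014243
Relative intensity = 0.014243 / 0.434830 × 100 = 3.28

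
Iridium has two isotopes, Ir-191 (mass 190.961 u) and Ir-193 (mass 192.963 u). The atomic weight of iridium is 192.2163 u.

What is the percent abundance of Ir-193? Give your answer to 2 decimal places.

With x = fraction of Ir-191 (so Ir-193 is 1 − x):
190.961·x + 192.963·(1 − x) = 192.2163
(190.961 − 192.963)·x = 192.2163 − 192.963
x = -0.7467 / -2.002 = 0.37298 → 37.30% Ir-191, 62.70% Ir-193.

62.70%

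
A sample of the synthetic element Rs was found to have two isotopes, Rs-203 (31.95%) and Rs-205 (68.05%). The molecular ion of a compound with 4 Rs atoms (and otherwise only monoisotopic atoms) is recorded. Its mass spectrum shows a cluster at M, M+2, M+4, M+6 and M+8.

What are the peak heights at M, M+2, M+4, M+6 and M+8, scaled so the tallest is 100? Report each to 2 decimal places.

The 4 Rs atoms are independent, so intensities follow the terms of (0.3195 + 0.6805)^4.
P(M) = 0.3195^4 = 0.010420
P(M+2) = 4 × 0.3195^3 × 0.6805^1 = 0.088777
P(M+4) = 6 × 0.3195^2 × 0.6805^2 = 0.283628
P(M+6) = 4 × 0.3195^1 × 0.6805^3 = 0.402731
P(M+8) = 0.6805^4 = 0.214443
The M+6 peak is largest (0.402731); scaling to 100 gives 2.59 : 22.04 : 70.43 : 100.00 : 53.25.

2.59 : 22.04 : 70.43 : 100.00 : 53.25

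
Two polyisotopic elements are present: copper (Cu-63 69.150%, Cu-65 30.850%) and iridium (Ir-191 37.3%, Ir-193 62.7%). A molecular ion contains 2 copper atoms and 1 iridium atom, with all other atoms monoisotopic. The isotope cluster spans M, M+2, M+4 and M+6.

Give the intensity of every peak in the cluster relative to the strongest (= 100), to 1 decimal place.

38.9 : 100.0 : 66.0 : 13.0

Copper pattern (n=2): 0.47817225 : 0.4266555 : 0.09517225
Iridium pattern (n=1): 0.3730 : 0.6270
Convolve the two distributions (both contribute in 2-u steps):
  M: 0.47817225×0.3730 = 0.178358
  M+2: 0.47817225×0.6270 + 0.4266555×0.3730 = 0.458957
  M+4: 0.4266555×0.6270 + 0.09517225×0.3730 = 0.303012
  M+6: 0.09517225×0.6270 = 0.059673
Scale to base peak (0.458957) = 100: 38.9 : 100.0 : 66.0 : 13.0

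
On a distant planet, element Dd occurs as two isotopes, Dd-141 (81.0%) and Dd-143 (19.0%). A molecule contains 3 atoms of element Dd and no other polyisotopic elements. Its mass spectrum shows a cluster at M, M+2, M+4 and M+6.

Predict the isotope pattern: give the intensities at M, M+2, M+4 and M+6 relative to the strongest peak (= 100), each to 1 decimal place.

Each Dd atom is independently Dd-141 (p = 0.810) or Dd-143 (q = 0.190); the cluster is the binomial expansion (p + q)^3.
P(M) = 0.810^3 = 0.531441
P(M+2) = 3 × 0.810^2 × 0.190^1 = 0.373977
P(M+4) = 3 × 0.810^1 × 0.190^2 = 0.087723
P(M+6) = 0.190^3 = 0.006859
The M peak is largest (0.531441); scaling to 100 gives 100.0 : 70.4 : 16.5 : 1.3.

100.0 : 70.4 : 16.5 : 1.3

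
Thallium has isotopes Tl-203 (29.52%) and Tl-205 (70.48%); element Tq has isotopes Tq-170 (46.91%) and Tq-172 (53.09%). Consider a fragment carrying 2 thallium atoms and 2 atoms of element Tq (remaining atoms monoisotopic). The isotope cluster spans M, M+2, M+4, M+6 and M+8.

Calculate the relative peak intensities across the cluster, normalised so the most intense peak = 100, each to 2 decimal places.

5.26 : 37.01 : 93.54 : 100.00 : 38.39

Thallium pattern (n=2): 0.08714304 : 0.41611392 : 0.49674304
Element Tq pattern (n=2): 0.22005481 : 0.49809038 : 0.28185481
Convolve the two distributions (both contribute in 2-u steps):
  M: 0.08714304×0.22005481 = 0.019176
  M+2: 0.08714304×0.49809038 + 0.41611392×0.22005481 = 0.134973
  M+4: 0.08714304×0.28185481 + 0.41611392×0.49809038 + 0.49674304×0.22005481 = 0.341135
  M+6: 0.41611392×0.28185481 + 0.49674304×0.49809038 = 0.364707
  M+8: 0.49674304×0.28185481 = 0.140009
Scale to base peak (0.364707) = 100: 5.26 : 37.01 : 93.54 : 100.00 : 38.39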